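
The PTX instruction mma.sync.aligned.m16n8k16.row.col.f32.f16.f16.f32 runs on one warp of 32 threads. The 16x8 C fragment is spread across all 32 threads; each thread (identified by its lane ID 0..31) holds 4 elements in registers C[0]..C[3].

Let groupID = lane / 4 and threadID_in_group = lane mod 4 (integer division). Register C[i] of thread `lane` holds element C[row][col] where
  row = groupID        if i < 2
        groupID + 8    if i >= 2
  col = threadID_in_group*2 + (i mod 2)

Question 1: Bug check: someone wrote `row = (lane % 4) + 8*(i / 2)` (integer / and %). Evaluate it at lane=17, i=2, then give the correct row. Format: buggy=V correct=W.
buggy=9 correct=12

`(lane % 4) + 8*(i / 2)`[17,2]→9
17: G=4,T=1
[2] (4+8,1*2+0) = (12,2)
row: 9 vs 12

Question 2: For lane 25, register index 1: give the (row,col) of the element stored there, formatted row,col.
6,3

25: gr=6,th=1
[1] (6+0,1*2+1) = (6,3)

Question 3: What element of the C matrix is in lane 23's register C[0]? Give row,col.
lane 23⇒23/4=5, 23 mod 4=3
i=0  r:5+0⇒5  c:2·3+0⇒6

5,6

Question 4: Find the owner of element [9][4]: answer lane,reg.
r: 9->gid=1,r8=1  c: 4->tid=2,i&1=0
L=1*4+2=6  i=1*2+0=2

6,2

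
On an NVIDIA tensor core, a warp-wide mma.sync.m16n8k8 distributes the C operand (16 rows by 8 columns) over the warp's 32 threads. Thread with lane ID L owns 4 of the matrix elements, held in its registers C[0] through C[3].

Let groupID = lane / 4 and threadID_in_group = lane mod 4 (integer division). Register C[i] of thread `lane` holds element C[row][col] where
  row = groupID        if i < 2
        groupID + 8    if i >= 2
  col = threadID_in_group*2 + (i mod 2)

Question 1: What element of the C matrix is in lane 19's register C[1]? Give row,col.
L=19->g=19>>2=4, t=19&3=3
[1]->row 4+0=4  col 3·2+1=7

4,7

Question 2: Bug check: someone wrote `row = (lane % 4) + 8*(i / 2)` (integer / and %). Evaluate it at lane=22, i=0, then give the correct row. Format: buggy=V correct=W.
buggy=2 correct=5

`(lane % 4) + 8*(i / 2)`[22,0]->2
22: gid=5,tid=2
[0] (5+0,2*2+0) = (5,4)
row: 2 vs 5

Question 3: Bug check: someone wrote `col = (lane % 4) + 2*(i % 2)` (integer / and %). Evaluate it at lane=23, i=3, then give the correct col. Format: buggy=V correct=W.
buggy=5 correct=7

`(lane % 4) + 2*(i % 2)`[23,3]->5
lane 23->23/4=5, 23 mod 4=3
i=3  r:5+8->13  c:2·3+1->7
col: 5 vs 7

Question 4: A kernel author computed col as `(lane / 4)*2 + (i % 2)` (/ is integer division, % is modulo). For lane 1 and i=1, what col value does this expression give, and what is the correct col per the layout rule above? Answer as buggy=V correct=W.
`(lane / 4)*2 + (i % 2)`[1,1]⇒1
1: gr=0,th=1
[1] (0+0,1*2+1) = (0,3)
col: 1 vs 3

buggy=1 correct=3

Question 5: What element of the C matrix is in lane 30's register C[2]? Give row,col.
L=30→G=30>>2=7, T=30&3=2
[2]→row 7+8=15  col 2·2+0=4

15,4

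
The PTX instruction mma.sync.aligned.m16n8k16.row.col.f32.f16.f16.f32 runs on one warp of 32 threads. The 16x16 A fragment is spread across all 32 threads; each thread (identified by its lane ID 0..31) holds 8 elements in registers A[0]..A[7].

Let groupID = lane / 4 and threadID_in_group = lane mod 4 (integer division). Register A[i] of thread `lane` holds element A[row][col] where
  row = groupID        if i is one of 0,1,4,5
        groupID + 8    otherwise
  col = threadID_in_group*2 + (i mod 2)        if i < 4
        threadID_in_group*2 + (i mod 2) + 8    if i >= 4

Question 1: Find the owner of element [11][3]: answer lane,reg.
r=11→G=3,rhi=1  c=3→chi=0,T=1,p=1
L=3*4+1=13  i=0*4+1*2+1=3

13,3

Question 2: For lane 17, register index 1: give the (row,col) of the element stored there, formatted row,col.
17: g=4,t=1
[1] (4+0,1*2+1+0) = (4,3)

4,3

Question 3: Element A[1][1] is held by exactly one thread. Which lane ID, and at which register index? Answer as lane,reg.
4,1

r=1⇒gr=1,Rb=0  c=1⇒Cb=0,th=0,odd=1
L=1*4+0=4  i=0*4+0*2+1=1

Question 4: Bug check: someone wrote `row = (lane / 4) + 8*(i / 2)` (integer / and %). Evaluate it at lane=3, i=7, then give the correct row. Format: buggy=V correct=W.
`(lane / 4) + 8*(i / 2)`[3,7]→24
lane 3: G=0 (3/4), T=3 (3%4)
i=7: r=0+8=8, c=3*2+1+8=15
row: 24 vs 8

buggy=24 correct=8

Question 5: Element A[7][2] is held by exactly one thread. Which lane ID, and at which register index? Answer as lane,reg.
r=7→G=7,rhi=0  c=2→chi=0,T=1,p=0
L=7*4+1=29  i=0*4+0*2+0=0

29,0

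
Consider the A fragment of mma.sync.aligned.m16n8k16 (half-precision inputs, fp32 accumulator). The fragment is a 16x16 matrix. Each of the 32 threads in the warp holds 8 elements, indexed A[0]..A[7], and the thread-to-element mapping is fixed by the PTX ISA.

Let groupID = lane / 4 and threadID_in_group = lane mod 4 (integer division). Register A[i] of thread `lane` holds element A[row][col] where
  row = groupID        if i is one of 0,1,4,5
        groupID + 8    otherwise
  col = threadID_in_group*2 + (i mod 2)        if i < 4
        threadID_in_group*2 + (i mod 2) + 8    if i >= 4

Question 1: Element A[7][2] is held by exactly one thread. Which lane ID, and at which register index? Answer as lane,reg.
29,0

r=7⇒gr=7,Rb=0  c=2⇒Cb=0,th=1,odd=0
L=7*4+1=29  i=0*4+0*2+0=0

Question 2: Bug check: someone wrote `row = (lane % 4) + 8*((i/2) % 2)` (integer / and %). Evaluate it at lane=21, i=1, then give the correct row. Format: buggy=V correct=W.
`(lane % 4) + 8*((i/2) % 2)`[21,1]=>1
lane 21: grp=5 (21/4), tig=1 (21%4)
i=1: r=5+0=5, c=1*2+1+0=3
row: 1 vs 5

buggy=1 correct=5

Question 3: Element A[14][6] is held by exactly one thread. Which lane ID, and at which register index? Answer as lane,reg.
27,2

r: 14->gid=6,r8=1  c: 6->c8=0,tid=3,i&1=0
L=6*4+3=27  i=0*4+1*2+0=2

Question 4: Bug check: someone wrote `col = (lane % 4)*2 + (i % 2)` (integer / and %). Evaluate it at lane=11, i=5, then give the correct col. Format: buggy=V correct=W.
buggy=7 correct=15

`(lane % 4)*2 + (i % 2)`[11,5]->7
11: gid=2,tid=3
[5] (2+0,3*2+1+8) = (2,15)
col: 7 vs 15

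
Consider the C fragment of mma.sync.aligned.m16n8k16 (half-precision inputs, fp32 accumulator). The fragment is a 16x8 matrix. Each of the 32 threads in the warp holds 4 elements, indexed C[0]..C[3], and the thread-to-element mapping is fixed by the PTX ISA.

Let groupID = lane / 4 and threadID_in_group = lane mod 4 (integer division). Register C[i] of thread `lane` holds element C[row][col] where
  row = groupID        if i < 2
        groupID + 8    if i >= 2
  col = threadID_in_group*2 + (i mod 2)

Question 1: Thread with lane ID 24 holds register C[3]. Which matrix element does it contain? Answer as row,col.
14,1

24: grp=6,tig=0
[3] (6+8,0*2+1) = (14,1)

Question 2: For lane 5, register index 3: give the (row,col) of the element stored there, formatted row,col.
lane 5: gid=1 (5/4), tid=1 (5%4)
i=3: r=1+8=9, c=1*2+1=3

9,3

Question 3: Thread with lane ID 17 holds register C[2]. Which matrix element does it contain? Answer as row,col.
17: G=4,T=1
[2] (4+8,1*2+0) = (12,2)

12,2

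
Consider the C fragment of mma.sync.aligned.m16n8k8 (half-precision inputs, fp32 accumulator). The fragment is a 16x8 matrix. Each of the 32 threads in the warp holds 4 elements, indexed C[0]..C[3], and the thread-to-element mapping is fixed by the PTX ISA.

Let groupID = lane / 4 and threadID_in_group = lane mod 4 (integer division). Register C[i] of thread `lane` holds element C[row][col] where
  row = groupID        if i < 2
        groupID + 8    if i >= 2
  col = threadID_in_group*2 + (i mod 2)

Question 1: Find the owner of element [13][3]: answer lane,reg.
r=13⇒gr=5,Rb=1  c=3⇒th=1,odd=1
L=5*4+1=21  i=1*2+1=3

21,3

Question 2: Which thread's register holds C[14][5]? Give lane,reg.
r=14->g=6,rb=1  c=5->t=2,b0=1
L=6*4+2=26  i=1*2+1=3

26,3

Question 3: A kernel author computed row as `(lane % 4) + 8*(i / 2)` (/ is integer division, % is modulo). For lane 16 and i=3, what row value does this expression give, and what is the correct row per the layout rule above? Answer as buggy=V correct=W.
buggy=8 correct=12

`(lane % 4) + 8*(i / 2)`[16,3]->8
lane 16->16/4=4, 16 mod 4=0
i=3  r:4+8->12  c:2·0+1->1
row: 8 vs 12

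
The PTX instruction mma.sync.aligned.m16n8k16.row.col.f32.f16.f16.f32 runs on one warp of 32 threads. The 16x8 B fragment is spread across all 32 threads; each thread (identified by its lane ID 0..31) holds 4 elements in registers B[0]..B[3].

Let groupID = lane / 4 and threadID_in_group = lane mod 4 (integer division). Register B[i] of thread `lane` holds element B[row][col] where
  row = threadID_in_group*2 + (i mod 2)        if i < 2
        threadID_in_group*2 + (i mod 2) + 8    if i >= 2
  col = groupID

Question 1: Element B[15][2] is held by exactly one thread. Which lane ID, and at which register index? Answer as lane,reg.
c=2⇒gr=2  r=15⇒Rb=1,th=3,odd=1
L=2*4+3=11  i=1*2+1=3

11,3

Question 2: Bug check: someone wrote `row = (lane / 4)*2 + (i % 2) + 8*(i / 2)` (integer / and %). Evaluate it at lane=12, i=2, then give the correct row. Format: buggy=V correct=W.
`(lane / 4)*2 + (i % 2) + 8*(i / 2)`[12,2]->14
lane 12->12/4=3, 12 mod 4=0
i=2  r:2·0+0+8->8  c:3
row: 14 vs 8

buggy=14 correct=8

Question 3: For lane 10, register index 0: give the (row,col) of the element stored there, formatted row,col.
lane 10: grp=2 (10/4), tig=2 (10%4)
i=0: r=2*2+0+0=4, c=grp=2

4,2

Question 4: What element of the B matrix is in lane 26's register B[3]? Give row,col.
13,6

26: gr=6,th=2
[3] (2*2+1+8,6) = (13,6)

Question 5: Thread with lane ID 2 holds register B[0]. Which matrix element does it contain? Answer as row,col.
lane 2: g=0 (2/4), t=2 (2%4)
i=0: r=2*2+0+0=4, c=g=0

4,0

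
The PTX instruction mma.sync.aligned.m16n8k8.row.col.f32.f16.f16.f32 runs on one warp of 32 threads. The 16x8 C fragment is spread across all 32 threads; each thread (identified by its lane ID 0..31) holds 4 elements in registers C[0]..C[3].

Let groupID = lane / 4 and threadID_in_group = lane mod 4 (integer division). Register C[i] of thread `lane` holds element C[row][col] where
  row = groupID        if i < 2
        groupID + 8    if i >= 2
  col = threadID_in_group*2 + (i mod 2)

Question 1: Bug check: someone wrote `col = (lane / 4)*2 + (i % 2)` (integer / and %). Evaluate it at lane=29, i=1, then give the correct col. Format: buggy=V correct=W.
`(lane / 4)*2 + (i % 2)`[29,1]->15
lane 29: gid=7 (29/4), tid=1 (29%4)
i=1: r=7+0=7, c=1*2+1=3
col: 15 vs 3

buggy=15 correct=3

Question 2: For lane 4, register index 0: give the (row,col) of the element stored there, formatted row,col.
L=4->g=4>>2=1, t=4&3=0
[0]->row 1+0=1  col 0·2+0=0

1,0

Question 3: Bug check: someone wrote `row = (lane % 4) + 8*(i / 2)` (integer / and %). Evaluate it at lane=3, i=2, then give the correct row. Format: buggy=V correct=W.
`(lane % 4) + 8*(i / 2)`[3,2]=>11
L=3=>grp=3>>2=0, tig=3&3=3
[2]=>row 0+8=8  col 3·2+0=6
row: 11 vs 8

buggy=11 correct=8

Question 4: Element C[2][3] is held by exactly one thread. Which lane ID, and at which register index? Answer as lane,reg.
r=2→G=2,rhi=0  c=3→T=1,p=1
L=2*4+1=9  i=0*2+1=1

9,1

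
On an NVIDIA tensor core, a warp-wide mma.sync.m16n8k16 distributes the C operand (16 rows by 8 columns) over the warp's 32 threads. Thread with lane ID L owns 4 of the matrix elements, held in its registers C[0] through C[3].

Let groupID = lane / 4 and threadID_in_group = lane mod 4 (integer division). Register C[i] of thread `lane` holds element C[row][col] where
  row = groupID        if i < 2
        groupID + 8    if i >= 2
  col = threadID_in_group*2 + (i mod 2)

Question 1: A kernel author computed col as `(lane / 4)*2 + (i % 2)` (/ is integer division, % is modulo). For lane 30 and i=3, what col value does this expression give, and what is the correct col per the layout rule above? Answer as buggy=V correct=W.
`(lane / 4)*2 + (i % 2)`[30,3]→15
lane 30: G=7 (30/4), T=2 (30%4)
i=3: r=7+8=15, c=2*2+1=5
col: 15 vs 5

buggy=15 correct=5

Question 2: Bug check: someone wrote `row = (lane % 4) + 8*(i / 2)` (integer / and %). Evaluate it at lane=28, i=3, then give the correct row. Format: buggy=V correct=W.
buggy=8 correct=15

`(lane % 4) + 8*(i / 2)`[28,3]->8
lane 28->28/4=7, 28 mod 4=0
i=3  r:7+8->15  c:2·0+1->1
row: 8 vs 15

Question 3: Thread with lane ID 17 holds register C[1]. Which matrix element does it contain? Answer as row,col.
4,3

lane 17=>17/4=4, 17 mod 4=1
i=1  r:4+0=>4  c:2·1+1=>3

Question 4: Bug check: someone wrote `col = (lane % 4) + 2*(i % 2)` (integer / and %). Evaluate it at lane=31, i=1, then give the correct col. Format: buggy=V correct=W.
buggy=5 correct=7

`(lane % 4) + 2*(i % 2)`[31,1]=>5
lane 31=>31/4=7, 31 mod 4=3
i=1  r:7+0=>7  c:2·3+1=>7
col: 5 vs 7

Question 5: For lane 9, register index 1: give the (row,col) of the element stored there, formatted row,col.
2,3

9: gr=2,th=1
[1] (2+0,1*2+1) = (2,3)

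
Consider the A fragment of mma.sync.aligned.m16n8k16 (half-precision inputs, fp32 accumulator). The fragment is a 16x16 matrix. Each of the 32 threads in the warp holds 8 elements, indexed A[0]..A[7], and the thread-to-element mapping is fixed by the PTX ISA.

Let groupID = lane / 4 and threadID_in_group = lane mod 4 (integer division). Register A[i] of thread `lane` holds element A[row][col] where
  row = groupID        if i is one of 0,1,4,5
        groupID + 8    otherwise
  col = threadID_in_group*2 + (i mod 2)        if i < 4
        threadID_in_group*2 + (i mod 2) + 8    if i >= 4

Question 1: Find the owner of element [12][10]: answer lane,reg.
r: 12->gid=4,r8=1  c: 10->c8=1,tid=1,i&1=0
L=4*4+1=17  i=1*4+1*2+0=6

17,6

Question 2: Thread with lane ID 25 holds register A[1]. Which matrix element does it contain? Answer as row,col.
L=25=>grp=25>>2=6, tig=25&3=1
[1]=>row 6+0=6  col 1·2+1+0=3

6,3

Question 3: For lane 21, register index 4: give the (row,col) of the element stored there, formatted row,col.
5,10

lane 21: G=5 (21/4), T=1 (21%4)
i=4: r=5+0=5, c=1*2+0+8=10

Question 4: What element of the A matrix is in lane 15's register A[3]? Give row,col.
15: grp=3,tig=3
[3] (3+8,3*2+1+0) = (11,7)

11,7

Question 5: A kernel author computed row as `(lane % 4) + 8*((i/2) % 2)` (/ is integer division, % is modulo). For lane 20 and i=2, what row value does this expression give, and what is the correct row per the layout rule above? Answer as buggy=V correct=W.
`(lane % 4) + 8*((i/2) % 2)`[20,2]⇒8
L=20⇒gr=20>>2=5, th=20&3=0
[2]⇒row 5+8=13  col 0·2+0+0=0
row: 8 vs 13

buggy=8 correct=13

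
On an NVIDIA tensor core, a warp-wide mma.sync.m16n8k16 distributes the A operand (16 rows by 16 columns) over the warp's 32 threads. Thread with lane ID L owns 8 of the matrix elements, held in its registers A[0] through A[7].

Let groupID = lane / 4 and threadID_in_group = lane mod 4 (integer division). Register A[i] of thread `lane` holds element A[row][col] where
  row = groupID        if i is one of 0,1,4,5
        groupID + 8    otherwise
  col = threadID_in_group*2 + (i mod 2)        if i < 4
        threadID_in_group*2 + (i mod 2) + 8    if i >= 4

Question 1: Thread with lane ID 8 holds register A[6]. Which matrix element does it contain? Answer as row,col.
L=8->g=8>>2=2, t=8&3=0
[6]->row 2+8=10  col 0·2+0+8=8

10,8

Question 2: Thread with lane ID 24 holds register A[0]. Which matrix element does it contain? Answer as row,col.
lane 24: grp=6 (24/4), tig=0 (24%4)
i=0: r=6+0=6, c=0*2+0+0=0

6,0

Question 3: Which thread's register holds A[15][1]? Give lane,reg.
r=15⇒gr=7,Rb=1  c=1⇒Cb=0,th=0,odd=1
L=7*4+0=28  i=0*4+1*2+1=3

28,3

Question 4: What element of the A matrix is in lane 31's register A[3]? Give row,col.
lane 31: grp=7 (31/4), tig=3 (31%4)
i=3: r=7+8=15, c=3*2+1+0=7

15,7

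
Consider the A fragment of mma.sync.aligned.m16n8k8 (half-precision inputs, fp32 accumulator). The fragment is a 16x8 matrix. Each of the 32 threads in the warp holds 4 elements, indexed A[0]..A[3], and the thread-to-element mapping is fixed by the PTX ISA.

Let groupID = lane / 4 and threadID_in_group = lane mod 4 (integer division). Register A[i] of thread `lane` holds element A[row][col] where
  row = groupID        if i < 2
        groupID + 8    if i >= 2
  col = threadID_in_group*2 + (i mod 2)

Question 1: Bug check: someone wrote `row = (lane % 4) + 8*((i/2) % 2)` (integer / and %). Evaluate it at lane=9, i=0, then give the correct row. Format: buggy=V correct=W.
`(lane % 4) + 8*((i/2) % 2)`[9,0]⇒1
lane 9⇒9/4=2, 9 mod 4=1
i=0  r:2+0⇒2  c:2·1+0⇒2
row: 1 vs 2

buggy=1 correct=2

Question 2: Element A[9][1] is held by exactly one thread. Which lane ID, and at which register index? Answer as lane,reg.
r=9→G=1,rhi=1  c=1→T=0,p=1
L=1*4+0=4  i=1*2+1=3

4,3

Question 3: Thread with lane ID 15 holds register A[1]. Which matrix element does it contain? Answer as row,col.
3,7

L=15⇒gr=15>>2=3, th=15&3=3
[1]⇒row 3+0=3  col 3·2+1=7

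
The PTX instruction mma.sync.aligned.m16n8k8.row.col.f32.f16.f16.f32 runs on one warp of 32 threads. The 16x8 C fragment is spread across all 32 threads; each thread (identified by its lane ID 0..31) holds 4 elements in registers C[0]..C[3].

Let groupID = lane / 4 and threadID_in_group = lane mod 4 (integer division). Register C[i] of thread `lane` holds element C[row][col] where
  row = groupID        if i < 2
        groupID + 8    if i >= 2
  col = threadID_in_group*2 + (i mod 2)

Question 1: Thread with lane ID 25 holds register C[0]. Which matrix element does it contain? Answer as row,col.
lane 25: g=6 (25/4), t=1 (25%4)
i=0: r=6+0=6, c=1*2+0=2

6,2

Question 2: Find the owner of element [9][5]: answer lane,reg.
r=9->g=1,rb=1  c=5->t=2,b0=1
L=1*4+2=6  i=1*2+1=3

6,3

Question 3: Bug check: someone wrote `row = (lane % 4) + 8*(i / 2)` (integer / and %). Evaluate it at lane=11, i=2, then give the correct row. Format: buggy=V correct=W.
buggy=11 correct=10

`(lane % 4) + 8*(i / 2)`[11,2]=>11
L=11=>grp=11>>2=2, tig=11&3=3
[2]=>row 2+8=10  col 3·2+0=6
row: 11 vs 10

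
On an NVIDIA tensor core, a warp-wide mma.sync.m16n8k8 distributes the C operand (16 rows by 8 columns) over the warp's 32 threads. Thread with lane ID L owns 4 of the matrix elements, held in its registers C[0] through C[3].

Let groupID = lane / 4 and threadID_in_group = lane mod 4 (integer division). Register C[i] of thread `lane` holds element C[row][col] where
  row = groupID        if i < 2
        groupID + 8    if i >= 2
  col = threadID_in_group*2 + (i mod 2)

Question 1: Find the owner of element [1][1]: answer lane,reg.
4,1

r: 1->gid=1,r8=0  c: 1->tid=0,i&1=1
L=1*4+0=4  i=0*2+1=1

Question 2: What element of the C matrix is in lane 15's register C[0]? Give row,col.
L=15⇒gr=15>>2=3, th=15&3=3
[0]⇒row 3+0=3  col 3·2+0=6

3,6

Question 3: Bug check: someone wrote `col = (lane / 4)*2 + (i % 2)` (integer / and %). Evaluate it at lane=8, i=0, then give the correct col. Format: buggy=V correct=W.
buggy=4 correct=0

`(lane / 4)*2 + (i % 2)`[8,0]⇒4
lane 8⇒8/4=2, 8 mod 4=0
i=0  r:2+0⇒2  c:2·0+0⇒0
col: 4 vs 0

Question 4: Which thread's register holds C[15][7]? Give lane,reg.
r:15=>grp=7,rB=1  c:7=>tig=3,lo=1
L=7*4+3=31  i=1*2+1=3

31,3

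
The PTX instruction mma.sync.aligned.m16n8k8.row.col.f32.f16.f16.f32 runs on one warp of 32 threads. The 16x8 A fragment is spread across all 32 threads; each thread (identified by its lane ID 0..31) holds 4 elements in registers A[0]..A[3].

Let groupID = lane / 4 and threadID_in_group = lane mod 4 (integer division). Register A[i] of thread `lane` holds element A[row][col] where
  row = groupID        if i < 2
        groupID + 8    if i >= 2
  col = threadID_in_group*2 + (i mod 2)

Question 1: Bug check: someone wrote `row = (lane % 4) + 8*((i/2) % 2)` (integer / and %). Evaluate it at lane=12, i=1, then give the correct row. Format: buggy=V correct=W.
buggy=0 correct=3

`(lane % 4) + 8*((i/2) % 2)`[12,1]->0
12: gid=3,tid=0
[1] (3+0,0*2+1) = (3,1)
row: 0 vs 3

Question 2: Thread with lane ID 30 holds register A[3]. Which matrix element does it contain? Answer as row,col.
L=30->gid=30>>2=7, tid=30&3=2
[3]->row 7+8=15  col 2·2+1=5

15,5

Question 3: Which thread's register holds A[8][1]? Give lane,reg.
r:8=>grp=0,rB=1  c:1=>tig=0,lo=1
L=0*4+0=0  i=1*2+1=3

0,3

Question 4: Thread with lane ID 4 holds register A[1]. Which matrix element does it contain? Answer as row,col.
1,1

L=4->gid=4>>2=1, tid=4&3=0
[1]->row 1+0=1  col 0·2+1=1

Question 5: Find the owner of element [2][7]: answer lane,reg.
11,1

r:2=>grp=2,rB=0  c:7=>tig=3,lo=1
L=2*4+3=11  i=0*2+1=1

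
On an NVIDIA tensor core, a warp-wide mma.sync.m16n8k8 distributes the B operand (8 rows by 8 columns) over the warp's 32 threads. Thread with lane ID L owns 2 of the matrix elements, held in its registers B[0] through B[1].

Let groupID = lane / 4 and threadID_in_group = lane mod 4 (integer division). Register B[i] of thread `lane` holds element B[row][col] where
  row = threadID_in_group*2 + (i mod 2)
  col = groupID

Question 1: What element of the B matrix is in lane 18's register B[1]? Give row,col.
lane 18->18/4=4, 18 mod 4=2
i=1  r:2·2+1->5  c:4

5,4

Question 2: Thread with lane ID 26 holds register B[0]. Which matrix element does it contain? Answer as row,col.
lane 26: G=6 (26/4), T=2 (26%4)
i=0: r=2*2+0=4, c=G=6

4,6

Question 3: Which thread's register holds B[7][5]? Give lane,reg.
c=5->g=5  r=7->t=3,b0=1
L=5*4+3=23  i=1=1

23,1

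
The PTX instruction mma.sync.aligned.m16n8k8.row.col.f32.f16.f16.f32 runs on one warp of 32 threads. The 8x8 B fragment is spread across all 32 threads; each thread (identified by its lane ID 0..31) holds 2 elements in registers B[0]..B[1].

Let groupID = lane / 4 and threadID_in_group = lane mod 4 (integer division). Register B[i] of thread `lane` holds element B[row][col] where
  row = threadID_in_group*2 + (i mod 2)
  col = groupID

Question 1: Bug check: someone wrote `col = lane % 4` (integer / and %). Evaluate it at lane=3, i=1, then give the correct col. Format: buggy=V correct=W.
`lane % 4`[3,1]=>3
lane 3=>3/4=0, 3 mod 4=3
i=1  r:2·3+1=>7  c:0
col: 3 vs 0

buggy=3 correct=0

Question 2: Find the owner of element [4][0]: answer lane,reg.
2,0

c=0⇒gr=0  r=4⇒th=2,odd=0
L=0*4+2=2  i=0=0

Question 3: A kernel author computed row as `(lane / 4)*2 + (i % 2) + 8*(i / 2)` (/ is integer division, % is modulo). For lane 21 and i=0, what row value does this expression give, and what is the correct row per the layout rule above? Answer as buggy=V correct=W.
`(lane / 4)*2 + (i % 2) + 8*(i / 2)`[21,0]→10
lane 21→21/4=5, 21 mod 4=1
i=0  r:2·1+0→2  c:5
row: 10 vs 2

buggy=10 correct=2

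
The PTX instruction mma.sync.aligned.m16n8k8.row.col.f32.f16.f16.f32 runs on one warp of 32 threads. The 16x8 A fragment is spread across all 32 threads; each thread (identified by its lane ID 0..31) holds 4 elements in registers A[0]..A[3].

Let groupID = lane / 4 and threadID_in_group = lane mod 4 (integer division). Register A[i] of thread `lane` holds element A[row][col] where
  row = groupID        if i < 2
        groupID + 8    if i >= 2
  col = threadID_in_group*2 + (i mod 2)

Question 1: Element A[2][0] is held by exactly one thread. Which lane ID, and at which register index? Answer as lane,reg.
r=2→G=2,rhi=0  c=0→T=0,p=0
L=2*4+0=8  i=0*2+0=0

8,0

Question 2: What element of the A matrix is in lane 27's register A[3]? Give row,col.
14,7

lane 27->27/4=6, 27 mod 4=3
i=3  r:6+8->14  c:2·3+1->7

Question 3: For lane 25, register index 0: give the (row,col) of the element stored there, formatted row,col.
6,2

lane 25: grp=6 (25/4), tig=1 (25%4)
i=0: r=6+0=6, c=1*2+0=2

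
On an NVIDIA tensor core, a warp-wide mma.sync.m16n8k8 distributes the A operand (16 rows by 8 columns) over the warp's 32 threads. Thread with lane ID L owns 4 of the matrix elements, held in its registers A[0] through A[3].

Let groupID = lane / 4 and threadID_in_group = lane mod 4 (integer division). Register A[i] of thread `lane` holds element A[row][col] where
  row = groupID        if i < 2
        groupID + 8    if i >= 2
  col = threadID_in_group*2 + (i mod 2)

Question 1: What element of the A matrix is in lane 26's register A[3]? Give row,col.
14,5

L=26->g=26>>2=6, t=26&3=2
[3]->row 6+8=14  col 2·2+1=5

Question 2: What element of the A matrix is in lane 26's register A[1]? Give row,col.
26: gr=6,th=2
[1] (6+0,2*2+1) = (6,5)

6,5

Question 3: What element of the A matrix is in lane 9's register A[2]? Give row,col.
10,2

L=9→G=9>>2=2, T=9&3=1
[2]→row 2+8=10  col 1·2+0=2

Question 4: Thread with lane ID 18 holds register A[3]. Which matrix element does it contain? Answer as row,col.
L=18->g=18>>2=4, t=18&3=2
[3]->row 4+8=12  col 2·2+1=5

12,5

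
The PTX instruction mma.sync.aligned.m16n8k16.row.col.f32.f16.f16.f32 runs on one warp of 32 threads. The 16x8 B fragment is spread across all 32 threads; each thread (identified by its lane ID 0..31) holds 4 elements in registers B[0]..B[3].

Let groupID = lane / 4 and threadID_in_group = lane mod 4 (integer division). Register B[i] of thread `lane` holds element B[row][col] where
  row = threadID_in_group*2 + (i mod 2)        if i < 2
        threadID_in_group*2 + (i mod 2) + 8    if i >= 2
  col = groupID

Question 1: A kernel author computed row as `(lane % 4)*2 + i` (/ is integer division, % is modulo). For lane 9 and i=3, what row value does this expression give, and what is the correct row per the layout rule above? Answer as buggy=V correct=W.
`(lane % 4)*2 + i`[9,3]->5
9: g=2,t=1
[3] (1*2+1+8,2) = (11,2)
row: 5 vs 11

buggy=5 correct=11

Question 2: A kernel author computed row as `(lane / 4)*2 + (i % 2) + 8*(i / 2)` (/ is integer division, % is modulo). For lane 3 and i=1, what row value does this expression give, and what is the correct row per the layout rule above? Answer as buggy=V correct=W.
buggy=1 correct=7

`(lane / 4)*2 + (i % 2) + 8*(i / 2)`[3,1]=>1
lane 3: grp=0 (3/4), tig=3 (3%4)
i=1: r=3*2+1+0=7, c=grp=0
row: 1 vs 7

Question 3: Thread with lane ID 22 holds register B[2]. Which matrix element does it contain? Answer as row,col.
12,5

22: grp=5,tig=2
[2] (2*2+0+8,5) = (12,5)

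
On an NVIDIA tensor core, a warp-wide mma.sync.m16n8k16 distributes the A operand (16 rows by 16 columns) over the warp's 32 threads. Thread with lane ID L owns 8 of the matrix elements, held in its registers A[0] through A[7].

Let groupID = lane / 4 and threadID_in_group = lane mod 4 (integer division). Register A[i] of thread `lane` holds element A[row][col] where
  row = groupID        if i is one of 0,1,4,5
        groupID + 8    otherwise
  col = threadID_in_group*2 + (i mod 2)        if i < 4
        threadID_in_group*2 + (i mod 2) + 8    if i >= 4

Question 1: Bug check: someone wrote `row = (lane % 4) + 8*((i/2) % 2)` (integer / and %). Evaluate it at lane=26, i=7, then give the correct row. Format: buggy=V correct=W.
`(lane % 4) + 8*((i/2) % 2)`[26,7]=>10
L=26=>grp=26>>2=6, tig=26&3=2
[7]=>row 6+8=14  col 2·2+1+8=13
row: 10 vs 14

buggy=10 correct=14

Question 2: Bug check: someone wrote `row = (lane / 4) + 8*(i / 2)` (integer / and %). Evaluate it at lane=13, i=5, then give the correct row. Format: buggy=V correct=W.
`(lane / 4) + 8*(i / 2)`[13,5]->19
L=13->gid=13>>2=3, tid=13&3=1
[5]->row 3+0=3  col 1·2+1+8=11
row: 19 vs 3

buggy=19 correct=3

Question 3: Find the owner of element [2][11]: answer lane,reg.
9,5

r=2⇒gr=2,Rb=0  c=11⇒Cb=1,th=1,odd=1
L=2*4+1=9  i=1*4+0*2+1=5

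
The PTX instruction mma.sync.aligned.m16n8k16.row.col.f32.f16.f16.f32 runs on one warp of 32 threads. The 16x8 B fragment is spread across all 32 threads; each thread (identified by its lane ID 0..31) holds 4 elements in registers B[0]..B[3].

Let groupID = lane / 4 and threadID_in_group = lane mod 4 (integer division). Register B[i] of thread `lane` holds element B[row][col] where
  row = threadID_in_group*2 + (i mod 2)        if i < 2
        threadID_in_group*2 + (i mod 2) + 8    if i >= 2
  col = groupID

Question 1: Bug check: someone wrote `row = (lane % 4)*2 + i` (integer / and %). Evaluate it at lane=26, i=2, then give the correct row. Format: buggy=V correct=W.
`(lane % 4)*2 + i`[26,2]->6
lane 26: g=6 (26/4), t=2 (26%4)
i=2: r=2*2+0+8=12, c=g=6
row: 6 vs 12

buggy=6 correct=12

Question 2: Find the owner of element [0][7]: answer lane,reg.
c:7=>grp=7  r:0=>rB=0,tig=0,lo=0
L=7*4+0=28  i=0*2+0=0

28,0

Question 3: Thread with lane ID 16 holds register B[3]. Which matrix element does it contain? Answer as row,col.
lane 16: gid=4 (16/4), tid=0 (16%4)
i=3: r=0*2+1+8=9, c=gid=4

9,4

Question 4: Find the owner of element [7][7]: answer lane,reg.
c:7=>grp=7  r:7=>rB=0,tig=3,lo=1
L=7*4+3=31  i=0*2+1=1

31,1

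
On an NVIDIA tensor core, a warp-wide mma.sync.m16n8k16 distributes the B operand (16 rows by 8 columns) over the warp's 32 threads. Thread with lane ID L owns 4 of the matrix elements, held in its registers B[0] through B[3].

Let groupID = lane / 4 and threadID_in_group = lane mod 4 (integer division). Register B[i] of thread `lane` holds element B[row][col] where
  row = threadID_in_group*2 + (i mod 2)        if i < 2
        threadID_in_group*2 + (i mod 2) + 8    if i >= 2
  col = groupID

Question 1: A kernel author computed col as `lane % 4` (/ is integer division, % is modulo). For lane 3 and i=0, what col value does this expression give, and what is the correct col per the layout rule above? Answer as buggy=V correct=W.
buggy=3 correct=0

`lane % 4`[3,0]=>3
L=3=>grp=3>>2=0, tig=3&3=3
[0]=>row 3·2+0+0=6  col grp=0
col: 3 vs 0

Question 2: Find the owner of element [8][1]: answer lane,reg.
4,2

c=1->g=1  r=8->rb=1,t=0,b0=0
L=1*4+0=4  i=1*2+0=2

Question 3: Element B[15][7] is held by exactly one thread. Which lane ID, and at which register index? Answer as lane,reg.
c=7⇒gr=7  r=15⇒Rb=1,th=3,odd=1
L=7*4+3=31  i=1*2+1=3

31,3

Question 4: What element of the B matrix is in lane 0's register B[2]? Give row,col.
8,0

0: G=0,T=0
[2] (0*2+0+8,0) = (8,0)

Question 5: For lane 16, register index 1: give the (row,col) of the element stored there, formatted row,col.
lane 16: gid=4 (16/4), tid=0 (16%4)
i=1: r=0*2+1+0=1, c=gid=4

1,4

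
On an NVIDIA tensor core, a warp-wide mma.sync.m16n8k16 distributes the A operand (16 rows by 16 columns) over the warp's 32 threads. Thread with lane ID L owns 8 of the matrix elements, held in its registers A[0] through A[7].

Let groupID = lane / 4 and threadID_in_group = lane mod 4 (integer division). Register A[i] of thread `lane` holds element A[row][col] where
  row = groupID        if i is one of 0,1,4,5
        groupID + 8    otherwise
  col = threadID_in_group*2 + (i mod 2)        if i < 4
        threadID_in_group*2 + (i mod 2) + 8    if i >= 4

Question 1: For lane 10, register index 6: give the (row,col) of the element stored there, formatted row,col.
10,12

lane 10→10/4=2, 10 mod 4=2
i=6  r:2+8→10  c:2·2+0+8→12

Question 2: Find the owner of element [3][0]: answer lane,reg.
r: 3->gid=3,r8=0  c: 0->c8=0,tid=0,i&1=0
L=3*4+0=12  i=0*4+0*2+0=0

12,0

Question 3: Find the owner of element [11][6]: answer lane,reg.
r:11=>grp=3,rB=1  c:6=>cB=0,tig=3,lo=0
L=3*4+3=15  i=0*4+1*2+0=2

15,2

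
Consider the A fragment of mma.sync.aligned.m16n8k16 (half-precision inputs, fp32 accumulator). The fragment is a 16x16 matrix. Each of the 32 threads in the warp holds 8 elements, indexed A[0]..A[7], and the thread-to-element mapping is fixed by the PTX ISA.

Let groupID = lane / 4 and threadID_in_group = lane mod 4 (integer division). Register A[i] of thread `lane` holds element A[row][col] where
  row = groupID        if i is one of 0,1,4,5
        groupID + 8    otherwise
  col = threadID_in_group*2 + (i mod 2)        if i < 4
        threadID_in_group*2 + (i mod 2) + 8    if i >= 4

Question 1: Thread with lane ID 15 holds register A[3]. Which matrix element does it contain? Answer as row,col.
L=15=>grp=15>>2=3, tig=15&3=3
[3]=>row 3+8=11  col 3·2+1+0=7

11,7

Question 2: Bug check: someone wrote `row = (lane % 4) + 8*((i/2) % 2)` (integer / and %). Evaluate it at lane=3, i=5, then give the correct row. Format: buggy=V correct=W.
`(lane % 4) + 8*((i/2) % 2)`[3,5]->3
3: gid=0,tid=3
[5] (0+0,3*2+1+8) = (0,15)
row: 3 vs 0

buggy=3 correct=0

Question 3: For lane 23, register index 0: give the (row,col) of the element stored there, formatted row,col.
23: g=5,t=3
[0] (5+0,3*2+0+0) = (5,6)

5,6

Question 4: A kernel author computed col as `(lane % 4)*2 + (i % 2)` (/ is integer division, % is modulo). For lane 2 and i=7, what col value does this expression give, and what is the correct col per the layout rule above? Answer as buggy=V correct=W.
`(lane % 4)*2 + (i % 2)`[2,7]->5
L=2->g=2>>2=0, t=2&3=2
[7]->row 0+8=8  col 2·2+1+8=13
col: 5 vs 13

buggy=5 correct=13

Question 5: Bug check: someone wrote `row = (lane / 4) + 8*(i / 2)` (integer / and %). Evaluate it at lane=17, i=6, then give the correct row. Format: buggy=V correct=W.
buggy=28 correct=12

`(lane / 4) + 8*(i / 2)`[17,6]⇒28
L=17⇒gr=17>>2=4, th=17&3=1
[6]⇒row 4+8=12  col 1·2+0+8=10
row: 28 vs 12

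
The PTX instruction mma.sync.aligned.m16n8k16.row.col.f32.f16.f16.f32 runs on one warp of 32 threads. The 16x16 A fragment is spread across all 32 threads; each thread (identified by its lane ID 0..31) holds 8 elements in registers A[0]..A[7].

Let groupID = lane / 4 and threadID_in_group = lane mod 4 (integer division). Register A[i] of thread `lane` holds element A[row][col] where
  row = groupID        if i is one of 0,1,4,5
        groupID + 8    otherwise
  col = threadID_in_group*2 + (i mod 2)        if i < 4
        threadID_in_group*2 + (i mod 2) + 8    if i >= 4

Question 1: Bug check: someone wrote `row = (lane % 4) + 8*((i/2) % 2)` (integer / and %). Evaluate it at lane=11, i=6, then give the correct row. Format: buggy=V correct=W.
`(lane % 4) + 8*((i/2) % 2)`[11,6]=>11
lane 11=>11/4=2, 11 mod 4=3
i=6  r:2+8=>10  c:2·3+0+8=>14
row: 11 vs 10

buggy=11 correct=10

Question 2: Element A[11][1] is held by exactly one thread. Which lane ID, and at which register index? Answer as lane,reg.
12,3

r=11→G=3,rhi=1  c=1→chi=0,T=0,p=1
L=3*4+0=12  i=0*4+1*2+1=3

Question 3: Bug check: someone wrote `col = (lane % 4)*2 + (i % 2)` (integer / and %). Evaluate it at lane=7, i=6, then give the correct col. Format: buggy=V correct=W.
buggy=6 correct=14

`(lane % 4)*2 + (i % 2)`[7,6]⇒6
L=7⇒gr=7>>2=1, th=7&3=3
[6]⇒row 1+8=9  col 3·2+0+8=14
col: 6 vs 14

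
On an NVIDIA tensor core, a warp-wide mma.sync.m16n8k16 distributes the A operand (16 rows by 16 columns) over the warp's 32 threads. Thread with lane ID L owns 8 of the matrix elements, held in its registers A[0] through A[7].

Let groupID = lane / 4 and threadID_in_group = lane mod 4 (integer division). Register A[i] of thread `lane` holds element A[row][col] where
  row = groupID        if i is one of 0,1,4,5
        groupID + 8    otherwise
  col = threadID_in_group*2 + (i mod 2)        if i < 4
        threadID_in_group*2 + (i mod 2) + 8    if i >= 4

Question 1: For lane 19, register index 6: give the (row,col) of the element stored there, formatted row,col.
12,14

L=19->gid=19>>2=4, tid=19&3=3
[6]->row 4+8=12  col 3·2+0+8=14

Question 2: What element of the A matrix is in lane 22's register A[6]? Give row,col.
13,12

lane 22=>22/4=5, 22 mod 4=2
i=6  r:5+8=>13  c:2·2+0+8=>12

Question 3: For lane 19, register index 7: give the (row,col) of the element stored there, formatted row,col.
12,15

lane 19: G=4 (19/4), T=3 (19%4)
i=7: r=4+8=12, c=3*2+1+8=15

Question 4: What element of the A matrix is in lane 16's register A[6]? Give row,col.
L=16->gid=16>>2=4, tid=16&3=0
[6]->row 4+8=12  col 0·2+0+8=8

12,8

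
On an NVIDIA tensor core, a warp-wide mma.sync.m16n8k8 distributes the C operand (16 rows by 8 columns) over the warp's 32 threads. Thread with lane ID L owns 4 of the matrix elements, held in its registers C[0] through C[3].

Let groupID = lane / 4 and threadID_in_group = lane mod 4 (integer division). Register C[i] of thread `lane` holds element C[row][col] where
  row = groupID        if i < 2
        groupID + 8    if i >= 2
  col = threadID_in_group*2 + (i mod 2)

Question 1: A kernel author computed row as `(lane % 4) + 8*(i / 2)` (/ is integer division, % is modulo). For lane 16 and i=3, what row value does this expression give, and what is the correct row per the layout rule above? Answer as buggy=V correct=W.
buggy=8 correct=12

`(lane % 4) + 8*(i / 2)`[16,3]=>8
lane 16: grp=4 (16/4), tig=0 (16%4)
i=3: r=4+8=12, c=0*2+1=1
row: 8 vs 12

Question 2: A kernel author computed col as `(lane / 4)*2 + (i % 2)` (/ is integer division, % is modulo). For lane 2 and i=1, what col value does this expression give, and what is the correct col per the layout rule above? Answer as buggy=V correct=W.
buggy=1 correct=5

`(lane / 4)*2 + (i % 2)`[2,1]=>1
lane 2=>2/4=0, 2 mod 4=2
i=1  r:0+0=>0  c:2·2+1=>5
col: 1 vs 5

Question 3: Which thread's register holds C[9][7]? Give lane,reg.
r=9⇒gr=1,Rb=1  c=7⇒th=3,odd=1
L=1*4+3=7  i=1*2+1=3

7,3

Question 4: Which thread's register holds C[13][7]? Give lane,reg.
23,3

r: 13->gid=5,r8=1  c: 7->tid=3,i&1=1
L=5*4+3=23  i=1*2+1=3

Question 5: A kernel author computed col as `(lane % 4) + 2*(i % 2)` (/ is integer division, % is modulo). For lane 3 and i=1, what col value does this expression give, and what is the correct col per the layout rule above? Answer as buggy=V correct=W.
buggy=5 correct=7

`(lane % 4) + 2*(i % 2)`[3,1]→5
lane 3→3/4=0, 3 mod 4=3
i=1  r:0+0→0  c:2·3+1→7
col: 5 vs 7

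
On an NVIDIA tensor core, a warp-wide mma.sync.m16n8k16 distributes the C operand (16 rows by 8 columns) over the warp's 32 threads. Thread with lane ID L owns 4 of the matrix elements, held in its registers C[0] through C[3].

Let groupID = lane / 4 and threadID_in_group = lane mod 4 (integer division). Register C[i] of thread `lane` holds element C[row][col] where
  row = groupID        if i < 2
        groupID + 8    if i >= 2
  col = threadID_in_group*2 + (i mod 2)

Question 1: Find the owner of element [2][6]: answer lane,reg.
r:2=>grp=2,rB=0  c:6=>tig=3,lo=0
L=2*4+3=11  i=0*2+0=0

11,0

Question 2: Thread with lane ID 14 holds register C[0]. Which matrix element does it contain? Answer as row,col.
lane 14: g=3 (14/4), t=2 (14%4)
i=0: r=3+0=3, c=2*2+0=4

3,4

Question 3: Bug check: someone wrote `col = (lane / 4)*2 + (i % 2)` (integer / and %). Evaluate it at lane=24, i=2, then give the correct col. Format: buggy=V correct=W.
buggy=12 correct=0

`(lane / 4)*2 + (i % 2)`[24,2]→12
lane 24: G=6 (24/4), T=0 (24%4)
i=2: r=6+8=14, c=0*2+0=0
col: 12 vs 0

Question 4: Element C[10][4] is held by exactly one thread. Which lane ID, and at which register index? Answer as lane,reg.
10,2

r=10->g=2,rb=1  c=4->t=2,b0=0
L=2*4+2=10  i=1*2+0=2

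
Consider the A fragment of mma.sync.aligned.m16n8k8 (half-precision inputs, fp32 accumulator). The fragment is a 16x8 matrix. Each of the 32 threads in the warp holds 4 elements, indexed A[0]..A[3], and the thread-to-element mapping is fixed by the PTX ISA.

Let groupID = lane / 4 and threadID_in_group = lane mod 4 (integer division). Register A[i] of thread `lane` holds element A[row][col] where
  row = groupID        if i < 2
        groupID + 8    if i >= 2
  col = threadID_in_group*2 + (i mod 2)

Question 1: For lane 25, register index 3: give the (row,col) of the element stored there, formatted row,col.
14,3

25: grp=6,tig=1
[3] (6+8,1*2+1) = (14,3)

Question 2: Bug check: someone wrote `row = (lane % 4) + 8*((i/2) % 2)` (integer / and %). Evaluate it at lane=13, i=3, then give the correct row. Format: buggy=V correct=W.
`(lane % 4) + 8*((i/2) % 2)`[13,3]→9
lane 13: G=3 (13/4), T=1 (13%4)
i=3: r=3+8=11, c=1*2+1=3
row: 9 vs 11

buggy=9 correct=11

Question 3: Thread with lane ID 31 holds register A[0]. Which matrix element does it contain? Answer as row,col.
7,6

31: grp=7,tig=3
[0] (7+0,3*2+0) = (7,6)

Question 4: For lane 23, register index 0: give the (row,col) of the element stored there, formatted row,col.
5,6

lane 23→23/4=5, 23 mod 4=3
i=0  r:5+0→5  c:2·3+0→6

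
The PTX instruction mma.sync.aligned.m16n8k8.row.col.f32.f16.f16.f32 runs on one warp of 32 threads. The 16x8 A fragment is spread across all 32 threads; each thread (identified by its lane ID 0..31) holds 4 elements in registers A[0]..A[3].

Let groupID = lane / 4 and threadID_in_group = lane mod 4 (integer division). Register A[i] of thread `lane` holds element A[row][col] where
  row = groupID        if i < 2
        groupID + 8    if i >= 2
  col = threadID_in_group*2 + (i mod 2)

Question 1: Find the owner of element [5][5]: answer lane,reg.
r: 5->gid=5,r8=0  c: 5->tid=2,i&1=1
L=5*4+2=22  i=0*2+1=1

22,1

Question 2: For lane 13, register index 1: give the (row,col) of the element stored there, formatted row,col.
13: gr=3,th=1
[1] (3+0,1*2+1) = (3,3)

3,3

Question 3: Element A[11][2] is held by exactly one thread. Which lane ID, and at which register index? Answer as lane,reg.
13,2

r=11→G=3,rhi=1  c=2→T=1,p=0
L=3*4+1=13  i=1*2+0=2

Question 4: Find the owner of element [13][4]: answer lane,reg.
r=13→G=5,rhi=1  c=4→T=2,p=0
L=5*4+2=22  i=1*2+0=2

22,2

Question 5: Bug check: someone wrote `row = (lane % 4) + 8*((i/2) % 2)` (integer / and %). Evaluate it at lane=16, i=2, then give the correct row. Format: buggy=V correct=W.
buggy=8 correct=12

`(lane % 4) + 8*((i/2) % 2)`[16,2]->8
L=16->gid=16>>2=4, tid=16&3=0
[2]->row 4+8=12  col 0·2+0=0
row: 8 vs 12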